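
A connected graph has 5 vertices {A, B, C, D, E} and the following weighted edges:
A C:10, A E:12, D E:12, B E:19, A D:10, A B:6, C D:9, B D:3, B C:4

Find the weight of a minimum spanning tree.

Prim, starting at A.
Step 1: cheapest edge leaving the tree is A B (6); add B.
Step 2: cheapest edge leaving the tree is B D (3); add D.
Step 3: cheapest edge leaving the tree is B C (4); add C.
Step 4: cheapest edge leaving the tree is A E (12); add E.
MST edges: A B, B D, B C, A E; total weight 6+3+4+12 = 25.

25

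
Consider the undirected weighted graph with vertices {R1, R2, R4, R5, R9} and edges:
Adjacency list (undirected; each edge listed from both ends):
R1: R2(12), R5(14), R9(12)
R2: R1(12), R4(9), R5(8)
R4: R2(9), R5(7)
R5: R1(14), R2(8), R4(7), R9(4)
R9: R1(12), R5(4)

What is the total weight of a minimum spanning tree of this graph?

Prim's algorithm from R5:
Step 1: cheapest edge leaving the tree is R5–R9 (4); add R9.
Step 2: cheapest edge leaving the tree is R4–R5 (7); add R4.
Step 3: cheapest edge leaving the tree is R2–R5 (8); add R2.
Step 4: cheapest edge leaving the tree is R1–R2 (12); add R1.
MST edges: R5–R9, R4–R5, R2–R5, R1–R2; total weight 4+7+8+12 = 31.

31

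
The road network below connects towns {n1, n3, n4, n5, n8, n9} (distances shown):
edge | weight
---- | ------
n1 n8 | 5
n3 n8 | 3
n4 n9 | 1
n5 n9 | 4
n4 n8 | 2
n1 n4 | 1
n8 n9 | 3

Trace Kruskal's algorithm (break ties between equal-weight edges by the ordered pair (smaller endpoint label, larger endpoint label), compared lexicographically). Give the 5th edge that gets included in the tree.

Kruskal's algorithm — process edges by increasing weight (ties by edge label):
n1 n4 (1): add — endpoints in different components.
n4 n9 (1): add — endpoints in different components.
n4 n8 (2): add — endpoints in different components.
n3 n8 (3): add — endpoints in different components.
n8 n9 (3): skip — n8 and n9 already connected.
n5 n9 (4): add — endpoints in different components.
The 5th edge added is n5 n9.

n5-n9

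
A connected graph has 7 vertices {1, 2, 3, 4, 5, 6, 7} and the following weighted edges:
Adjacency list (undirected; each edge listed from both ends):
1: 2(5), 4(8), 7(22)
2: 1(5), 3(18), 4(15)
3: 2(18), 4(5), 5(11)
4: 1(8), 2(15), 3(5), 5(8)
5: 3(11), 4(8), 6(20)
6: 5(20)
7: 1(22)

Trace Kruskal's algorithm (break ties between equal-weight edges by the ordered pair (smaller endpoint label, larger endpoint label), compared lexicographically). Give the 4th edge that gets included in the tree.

4-5

Kruskal's algorithm — process edges by increasing weight (ties by edge label):
1-2 (5): add. Components now {1,2} {3} {4} {5} {6} {7}
3-4 (5): add. Components now {1,2} {3,4} {5} {6} {7}
1-4 (8): add. Components now {1,2,3,4} {5} {6} {7}
4-5 (8): add. Components now {1,2,3,4,5} {6} {7}
3-5 (11): skip — 3 and 5 already connected.
2-4 (15): skip — 2 and 4 already connected.
2-3 (18): skip — 2 and 3 already connected.
5-6 (20): add. Components now {1,2,3,4,5,6} {7}
1-7 (22): add. Components now {1,2,3,4,5,6,7}
The 4th edge added is 4-5.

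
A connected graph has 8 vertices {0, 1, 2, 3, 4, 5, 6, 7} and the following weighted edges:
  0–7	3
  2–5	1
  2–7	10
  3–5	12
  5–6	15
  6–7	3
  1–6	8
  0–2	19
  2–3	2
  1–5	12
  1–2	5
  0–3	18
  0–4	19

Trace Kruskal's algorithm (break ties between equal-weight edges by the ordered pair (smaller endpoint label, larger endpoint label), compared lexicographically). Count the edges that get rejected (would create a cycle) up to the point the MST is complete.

6

Kruskal's algorithm — process edges by increasing weight (ties by edge label):
2–5 (1): add — endpoints in different components.
2–3 (2): add — endpoints in different components.
0–7 (3): add — endpoints in different components.
6–7 (3): add — endpoints in different components.
1–2 (5): add — endpoints in different components.
1–6 (8): add — endpoints in different components.
2–7 (10): skip — 2 and 7 already connected.
1–5 (12): skip — 1 and 5 already connected.
3–5 (12): skip — 3 and 5 already connected.
5–6 (15): skip — 5 and 6 already connected.
0–3 (18): skip — 0 and 3 already connected.
0–2 (19): skip — 0 and 2 already connected.
0–4 (19): add — endpoints in different components.
Edges rejected before the tree was complete: 6.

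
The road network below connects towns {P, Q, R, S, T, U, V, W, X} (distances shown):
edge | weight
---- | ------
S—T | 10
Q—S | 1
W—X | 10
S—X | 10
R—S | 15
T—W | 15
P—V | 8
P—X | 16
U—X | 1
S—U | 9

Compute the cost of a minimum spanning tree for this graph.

70

Grow the tree from T using Prim:
Step 1: frontier [S—T 10, T—W 15] → take S—T (10); add S.
Step 2: frontier [Q—S 1, S—U 9, S—X 10, R—S 15, T—W 15] → take Q—S (1); add Q.
Step 3: frontier [S—U 9, S—X 10, R—S 15, T—W 15] → take S—U (9); add U.
Step 4: frontier [S—X 10, R—S 15, T—W 15, U—X 1] → take U—X (1); add X.
Step 5: frontier [R—S 15, T—W 15, W—X 10, P—X 16] → take W—X (10); add W.
Step 6: frontier [R—S 15, P—X 16] → take R—S (15); add R.
Step 7: frontier [P—X 16] → take P—X (16); add P.
Step 8: frontier [P—V 8] → take P—V (8); add V.
MST edges: S—T, Q—S, S—U, U—X, W—X, R—S, P—X, P—V; total weight 10+1+9+1+10+15+16+8 = 70.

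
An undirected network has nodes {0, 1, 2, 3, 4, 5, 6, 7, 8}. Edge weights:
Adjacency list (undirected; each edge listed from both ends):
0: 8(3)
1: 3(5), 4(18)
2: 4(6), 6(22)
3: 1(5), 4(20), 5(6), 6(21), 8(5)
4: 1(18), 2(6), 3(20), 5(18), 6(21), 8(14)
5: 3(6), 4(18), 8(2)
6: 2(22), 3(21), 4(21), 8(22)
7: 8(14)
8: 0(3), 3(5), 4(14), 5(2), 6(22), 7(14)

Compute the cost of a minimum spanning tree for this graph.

Prim's algorithm from 3:
Step 1: cheapest edge leaving the tree is 1 3 (5); add 1.
Step 2: cheapest edge leaving the tree is 3 8 (5); add 8.
Step 3: cheapest edge leaving the tree is 5 8 (2); add 5.
Step 4: cheapest edge leaving the tree is 0 8 (3); add 0.
Step 5: cheapest edge leaving the tree is 4 8 (14); add 4.
Step 6: cheapest edge leaving the tree is 2 4 (6); add 2.
Step 7: cheapest edge leaving the tree is 7 8 (14); add 7.
Step 8: cheapest edge leaving the tree is 3 6 (21); add 6.
MST edges: 1 3, 3 8, 5 8, 0 8, 4 8, 2 4, 7 8, 3 6; total weight 5+5+2+3+14+6+14+21 = 70.

70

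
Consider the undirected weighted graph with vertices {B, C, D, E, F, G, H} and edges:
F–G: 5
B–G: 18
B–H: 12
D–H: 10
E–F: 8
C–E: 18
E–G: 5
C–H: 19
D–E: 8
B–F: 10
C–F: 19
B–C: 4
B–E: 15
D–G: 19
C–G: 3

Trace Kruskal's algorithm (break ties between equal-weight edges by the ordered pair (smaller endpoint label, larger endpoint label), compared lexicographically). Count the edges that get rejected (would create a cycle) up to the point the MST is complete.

Sort edges by weight, then run Kruskal:
C–G (3): add. Components now {B} {C,G} {D} {E} {F} {H}
B–C (4): add. Components now {B,C,G} {D} {E} {F} {H}
E–G (5): add. Components now {B,C,E,G} {D} {F} {H}
F–G (5): add. Components now {B,C,E,F,G} {D} {H}
D–E (8): add. Components now {B,C,D,E,F,G} {H}
E–F (8): skip — E and F already connected.
B–F (10): skip — B and F already connected.
D–H (10): add. Components now {B,C,D,E,F,G,H}
Edges rejected before the tree was complete: 2.

2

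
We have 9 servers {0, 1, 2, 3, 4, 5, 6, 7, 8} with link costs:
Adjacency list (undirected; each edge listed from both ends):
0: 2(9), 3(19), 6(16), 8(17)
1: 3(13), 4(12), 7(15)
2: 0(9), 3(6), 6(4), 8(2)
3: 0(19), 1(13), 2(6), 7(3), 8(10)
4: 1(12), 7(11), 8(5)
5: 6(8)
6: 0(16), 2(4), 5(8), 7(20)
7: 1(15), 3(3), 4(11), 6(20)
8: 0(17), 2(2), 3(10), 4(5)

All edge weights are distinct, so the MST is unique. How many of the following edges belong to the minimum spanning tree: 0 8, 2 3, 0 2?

Kruskal's algorithm — process edges by increasing weight (ties by edge label):
2 8 (2): add — endpoints in different components.
3 7 (3): add — endpoints in different components.
2 6 (4): add — endpoints in different components.
4 8 (5): add — endpoints in different components.
2 3 (6): add — endpoints in different components.
5 6 (8): add — endpoints in different components.
0 2 (9): add — endpoints in different components.
3 8 (10): skip — 3 and 8 already connected.
4 7 (11): skip — 4 and 7 already connected.
1 4 (12): add — endpoints in different components.
MST edge set: {2 8, 3 7, 2 6, 4 8, 2 3, 5 6, 0 2, 1 4}.
Of the listed edges, {2 3, 0 2} are in the MST → 2.

2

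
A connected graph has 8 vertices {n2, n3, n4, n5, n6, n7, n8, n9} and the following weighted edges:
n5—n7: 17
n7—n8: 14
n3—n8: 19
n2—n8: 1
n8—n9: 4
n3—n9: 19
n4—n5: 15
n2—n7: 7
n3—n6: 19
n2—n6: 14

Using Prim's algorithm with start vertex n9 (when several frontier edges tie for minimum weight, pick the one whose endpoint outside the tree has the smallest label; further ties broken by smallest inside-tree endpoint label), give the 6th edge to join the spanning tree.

n4-n5

Grow the tree from n9 using Prim:
Step 1: frontier [n8—n9 4, n3—n9 19] → take n8—n9 (4); add n8.
Step 2: frontier [n2—n8 1, n7—n8 14, n3—n8 19, n3—n9 19] → take n2—n8 (1); add n2.
Step 3: frontier [n2—n7 7, n2—n6 14, n7—n8 14, n3—n8 19, n3—n9 19] → take n2—n7 (7); add n7.
Step 4: frontier [n2—n6 14, n5—n7 17, n3—n8 19, n3—n9 19] → take n2—n6 (14); add n6.
Step 5: frontier [n3—n6 19, n5—n7 17, n3—n8 19, n3—n9 19] → take n5—n7 (17); add n5.
Step 6: frontier [n4—n5 15, n3—n6 19, n3—n8 19, n3—n9 19] → take n4—n5 (15); add n4.
Step 7: frontier [n3—n6 19, n3—n8 19, n3—n9 19] → take n3—n6 (19); add n3.
The 6th edge added is n4—n5.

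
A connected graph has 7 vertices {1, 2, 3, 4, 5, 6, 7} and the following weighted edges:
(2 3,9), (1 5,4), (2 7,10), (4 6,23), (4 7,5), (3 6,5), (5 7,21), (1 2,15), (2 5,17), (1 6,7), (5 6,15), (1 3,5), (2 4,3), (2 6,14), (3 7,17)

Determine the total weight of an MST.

31

Kruskal's algorithm — process edges by increasing weight (ties by edge label):
2 4 (3): add — endpoints in different components.
1 5 (4): add — endpoints in different components.
1 3 (5): add — endpoints in different components.
3 6 (5): add — endpoints in different components.
4 7 (5): add — endpoints in different components.
1 6 (7): skip — 1 and 6 already connected.
2 3 (9): add — endpoints in different components.
MST edges: 2 4, 1 5, 1 3, 3 6, 4 7, 2 3; total weight 3+4+5+5+5+9 = 31.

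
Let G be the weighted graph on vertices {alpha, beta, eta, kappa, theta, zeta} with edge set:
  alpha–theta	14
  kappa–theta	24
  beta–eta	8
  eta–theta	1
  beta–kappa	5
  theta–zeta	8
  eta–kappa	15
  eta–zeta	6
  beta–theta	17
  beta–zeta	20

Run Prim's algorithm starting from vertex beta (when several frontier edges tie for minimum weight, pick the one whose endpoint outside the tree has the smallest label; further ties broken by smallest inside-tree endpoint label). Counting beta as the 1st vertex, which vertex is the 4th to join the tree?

Grow the tree from beta using Prim:
Step 1: cheapest edge leaving the tree is beta–kappa (5); add kappa.
Step 2: cheapest edge leaving the tree is beta–eta (8); add eta.
Step 3: cheapest edge leaving the tree is eta–theta (1); add theta.
Step 4: cheapest edge leaving the tree is eta–zeta (6); add zeta.
Step 5: cheapest edge leaving the tree is alpha–theta (14); add alpha.
Vertex order: beta, kappa, eta, theta, zeta, alpha. The 4th vertex is theta.

theta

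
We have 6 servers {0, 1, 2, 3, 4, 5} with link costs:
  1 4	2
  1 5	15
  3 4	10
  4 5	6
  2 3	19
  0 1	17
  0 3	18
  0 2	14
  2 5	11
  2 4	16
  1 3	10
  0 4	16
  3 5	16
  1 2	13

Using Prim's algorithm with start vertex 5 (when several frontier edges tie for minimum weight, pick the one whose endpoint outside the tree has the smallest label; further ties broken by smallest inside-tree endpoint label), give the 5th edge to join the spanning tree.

0-2

Grow the tree from 5 using Prim:
Step 1: frontier [4 5 6, 2 5 11, 1 5 15, 3 5 16] → take 4 5 (6); add 4.
Step 2: frontier [1 4 2, 3 4 10, 0 4 16, 2 4 16, 2 5 11, 1 5 15, 3 5 16] → take 1 4 (2); add 1.
Step 3: frontier [1 3 10, 1 2 13, 0 1 17, 3 4 10, 0 4 16, 2 4 16, 2 5 11, 3 5 16] → take 1 3 (10); add 3.
Step 4: frontier [1 2 13, 0 1 17, 0 3 18, 2 3 19, 0 4 16, 2 4 16, 2 5 11] → take 2 5 (11); add 2.
Step 5: frontier [0 1 17, 0 2 14, 0 3 18, 0 4 16] → take 0 2 (14); add 0.
The 5th edge added is 0 2.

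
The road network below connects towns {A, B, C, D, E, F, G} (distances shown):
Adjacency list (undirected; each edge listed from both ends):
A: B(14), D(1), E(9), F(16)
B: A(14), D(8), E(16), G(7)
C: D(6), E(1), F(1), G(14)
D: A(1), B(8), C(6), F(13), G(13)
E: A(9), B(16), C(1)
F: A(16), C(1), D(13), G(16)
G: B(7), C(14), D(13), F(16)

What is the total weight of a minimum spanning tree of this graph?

Kruskal's algorithm — process edges by increasing weight (ties by edge label):
A–D (1): add. Components now {A,D} {B} {C} {E} {F} {G}
C–E (1): add. Components now {A,D} {B} {C,E} {F} {G}
C–F (1): add. Components now {A,D} {B} {C,E,F} {G}
C–D (6): add. Components now {A,C,D,E,F} {B} {G}
B–G (7): add. Components now {A,C,D,E,F} {B,G}
B–D (8): add. Components now {A,B,C,D,E,F,G}
MST edges: A–D, C–E, C–F, C–D, B–G, B–D; total weight 1+1+1+6+7+8 = 24.

24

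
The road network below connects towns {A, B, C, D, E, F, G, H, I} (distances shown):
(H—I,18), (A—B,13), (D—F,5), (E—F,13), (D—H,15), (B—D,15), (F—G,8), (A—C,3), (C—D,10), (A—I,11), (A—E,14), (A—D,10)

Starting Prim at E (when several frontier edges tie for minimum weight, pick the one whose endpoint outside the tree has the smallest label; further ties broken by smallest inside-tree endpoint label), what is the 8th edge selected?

Prim's algorithm from E:
Step 1: cheapest edge leaving the tree is E—F (13); add F.
Step 2: cheapest edge leaving the tree is D—F (5); add D.
Step 3: cheapest edge leaving the tree is F—G (8); add G.
Step 4: cheapest edge leaving the tree is A—D (10); add A.
Step 5: cheapest edge leaving the tree is A—C (3); add C.
Step 6: cheapest edge leaving the tree is A—I (11); add I.
Step 7: cheapest edge leaving the tree is A—B (13); add B.
Step 8: cheapest edge leaving the tree is D—H (15); add H.
The 8th edge added is D—H.

D-H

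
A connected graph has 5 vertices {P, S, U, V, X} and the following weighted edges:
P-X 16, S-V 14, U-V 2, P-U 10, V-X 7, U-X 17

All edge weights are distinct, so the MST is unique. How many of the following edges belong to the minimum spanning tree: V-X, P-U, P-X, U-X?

2

Sort edges by weight, then run Kruskal:
U-V (2): add. Components now {X} {S} {P} {U,V}
V-X (7): add. Components now {U,V,X} {S} {P}
P-U (10): add. Components now {P,U,V,X} {S}
S-V (14): add. Components now {P,S,U,V,X}
MST edge set: {U-V, V-X, P-U, S-V}.
Of the listed edges, {V-X, P-U} are in the MST → 2.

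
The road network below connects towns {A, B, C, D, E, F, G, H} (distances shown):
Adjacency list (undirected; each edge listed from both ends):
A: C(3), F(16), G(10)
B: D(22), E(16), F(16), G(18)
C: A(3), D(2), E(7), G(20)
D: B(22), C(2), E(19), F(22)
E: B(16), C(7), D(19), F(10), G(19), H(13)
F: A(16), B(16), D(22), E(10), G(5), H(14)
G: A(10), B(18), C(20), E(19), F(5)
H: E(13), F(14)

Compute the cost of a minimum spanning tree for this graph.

Kruskal: consider edges lightest-first.
C D (2): add — endpoints in different components.
A C (3): add — endpoints in different components.
F G (5): add — endpoints in different components.
C E (7): add — endpoints in different components.
A G (10): add — endpoints in different components.
E F (10): skip — E and F already connected.
E H (13): add — endpoints in different components.
F H (14): skip — F and H already connected.
A F (16): skip — A and F already connected.
B E (16): add — endpoints in different components.
MST edges: C D, A C, F G, C E, A G, E H, B E; total weight 2+3+5+7+10+13+16 = 56.

56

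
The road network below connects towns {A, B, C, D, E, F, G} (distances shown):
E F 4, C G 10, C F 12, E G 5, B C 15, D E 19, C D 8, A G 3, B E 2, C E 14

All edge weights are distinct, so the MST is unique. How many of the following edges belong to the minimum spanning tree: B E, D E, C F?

Sort edges by weight, then run Kruskal:
B E (2): add — endpoints in different components.
A G (3): add — endpoints in different components.
E F (4): add — endpoints in different components.
E G (5): add — endpoints in different components.
C D (8): add — endpoints in different components.
C G (10): add — endpoints in different components.
MST edge set: {B E, A G, E F, E G, C D, C G}.
Of the listed edges, {B E} are in the MST → 1.

1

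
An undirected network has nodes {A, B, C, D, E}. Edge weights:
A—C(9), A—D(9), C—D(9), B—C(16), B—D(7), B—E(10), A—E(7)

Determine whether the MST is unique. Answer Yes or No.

No

Sort edges by weight, then run Kruskal:
A—E (7): add. Components now {A,E} {B} {C} {D}
B—D (7): add. Components now {A,E} {B,D} {C}
A—C (9): add. Components now {A,C,E} {B,D}
A—D (9): add. Components now {A,B,C,D,E}
Non-tree edge C—D has weight 9, equal to the heaviest edge on its tree cycle — swapping gives another MST of the same weight. Not unique.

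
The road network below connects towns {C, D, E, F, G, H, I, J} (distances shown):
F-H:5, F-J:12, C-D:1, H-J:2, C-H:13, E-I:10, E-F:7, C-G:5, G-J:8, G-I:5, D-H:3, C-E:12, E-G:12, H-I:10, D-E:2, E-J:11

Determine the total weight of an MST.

23

Sort edges by weight, then run Kruskal:
C-D (1): add — endpoints in different components.
D-E (2): add — endpoints in different components.
H-J (2): add — endpoints in different components.
D-H (3): add — endpoints in different components.
C-G (5): add — endpoints in different components.
F-H (5): add — endpoints in different components.
G-I (5): add — endpoints in different components.
MST edges: C-D, D-E, H-J, D-H, C-G, F-H, G-I; total weight 1+2+2+3+5+5+5 = 23.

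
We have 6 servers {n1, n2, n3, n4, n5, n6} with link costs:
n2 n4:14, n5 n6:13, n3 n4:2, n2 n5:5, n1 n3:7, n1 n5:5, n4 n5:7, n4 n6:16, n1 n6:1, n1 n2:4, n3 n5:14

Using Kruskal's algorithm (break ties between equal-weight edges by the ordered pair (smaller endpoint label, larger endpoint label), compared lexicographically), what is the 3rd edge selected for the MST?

Sort edges by weight, then run Kruskal:
n1 n6 (1): add — endpoints in different components.
n3 n4 (2): add — endpoints in different components.
n1 n2 (4): add — endpoints in different components.
n1 n5 (5): add — endpoints in different components.
n2 n5 (5): skip — n2 and n5 already connected.
n1 n3 (7): add — endpoints in different components.
The 3rd edge added is n1 n2.

n1-n2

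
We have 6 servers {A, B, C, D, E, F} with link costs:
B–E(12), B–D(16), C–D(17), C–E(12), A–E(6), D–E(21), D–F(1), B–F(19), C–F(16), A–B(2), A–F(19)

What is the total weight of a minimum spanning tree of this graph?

Prim's algorithm from E:
Step 1: cheapest edge leaving the tree is A–E (6); add A.
Step 2: cheapest edge leaving the tree is A–B (2); add B.
Step 3: cheapest edge leaving the tree is C–E (12); add C.
Step 4: cheapest edge leaving the tree is B–D (16); add D.
Step 5: cheapest edge leaving the tree is D–F (1); add F.
MST edges: A–E, A–B, C–E, B–D, D–F; total weight 6+2+12+16+1 = 37.

37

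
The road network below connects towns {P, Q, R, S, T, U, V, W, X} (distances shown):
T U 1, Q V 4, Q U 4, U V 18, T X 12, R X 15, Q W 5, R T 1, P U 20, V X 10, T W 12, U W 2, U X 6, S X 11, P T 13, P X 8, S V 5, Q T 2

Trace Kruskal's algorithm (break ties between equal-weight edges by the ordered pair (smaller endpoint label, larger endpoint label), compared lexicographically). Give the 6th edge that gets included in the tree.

Sort edges by weight, then run Kruskal:
R T (1): add — endpoints in different components.
T U (1): add — endpoints in different components.
Q T (2): add — endpoints in different components.
U W (2): add — endpoints in different components.
Q U (4): skip — Q and U already connected.
Q V (4): add — endpoints in different components.
Q W (5): skip — Q and W already connected.
S V (5): add — endpoints in different components.
U X (6): add — endpoints in different components.
P X (8): add — endpoints in different components.
The 6th edge added is S V.

S-V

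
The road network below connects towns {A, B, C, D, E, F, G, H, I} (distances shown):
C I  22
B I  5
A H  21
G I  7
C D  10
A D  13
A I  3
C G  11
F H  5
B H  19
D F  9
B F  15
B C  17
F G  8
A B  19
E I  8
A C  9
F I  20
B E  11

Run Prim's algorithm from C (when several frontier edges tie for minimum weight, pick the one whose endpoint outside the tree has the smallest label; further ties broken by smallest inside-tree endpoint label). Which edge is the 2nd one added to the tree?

Grow the tree from C using Prim:
Step 1: cheapest edge leaving the tree is A C (9); add A.
Step 2: cheapest edge leaving the tree is A I (3); add I.
Step 3: cheapest edge leaving the tree is B I (5); add B.
Step 4: cheapest edge leaving the tree is G I (7); add G.
Step 5: cheapest edge leaving the tree is E I (8); add E.
Step 6: cheapest edge leaving the tree is F G (8); add F.
Step 7: cheapest edge leaving the tree is F H (5); add H.
Step 8: cheapest edge leaving the tree is D F (9); add D.
The 2nd edge added is A I.

A-I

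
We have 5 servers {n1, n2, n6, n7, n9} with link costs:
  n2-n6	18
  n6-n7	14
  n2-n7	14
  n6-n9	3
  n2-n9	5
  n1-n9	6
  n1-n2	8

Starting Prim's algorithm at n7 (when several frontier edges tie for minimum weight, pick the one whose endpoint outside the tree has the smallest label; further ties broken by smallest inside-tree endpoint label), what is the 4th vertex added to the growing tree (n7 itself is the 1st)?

n6

Prim's algorithm from n7:
Step 1: frontier [n2-n7 14, n6-n7 14] → take n2-n7 (14); add n2.
Step 2: frontier [n2-n9 5, n1-n2 8, n2-n6 18, n6-n7 14] → take n2-n9 (5); add n9.
Step 3: frontier [n1-n2 8, n2-n6 18, n6-n7 14, n6-n9 3, n1-n9 6] → take n6-n9 (3); add n6.
Step 4: frontier [n1-n2 8, n1-n9 6] → take n1-n9 (6); add n1.
Vertex order: n7, n2, n9, n6, n1. The 4th vertex is n6.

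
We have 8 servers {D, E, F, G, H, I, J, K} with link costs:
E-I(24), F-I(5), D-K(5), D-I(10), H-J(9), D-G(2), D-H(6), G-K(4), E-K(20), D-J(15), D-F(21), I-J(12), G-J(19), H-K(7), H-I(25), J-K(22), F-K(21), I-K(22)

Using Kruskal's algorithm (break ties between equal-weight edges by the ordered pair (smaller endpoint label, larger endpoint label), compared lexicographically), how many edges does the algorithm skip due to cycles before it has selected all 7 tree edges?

5

Kruskal: consider edges lightest-first.
D-G (2): add — endpoints in different components.
G-K (4): add — endpoints in different components.
D-K (5): skip — D and K already connected.
F-I (5): add — endpoints in different components.
D-H (6): add — endpoints in different components.
H-K (7): skip — H and K already connected.
H-J (9): add — endpoints in different components.
D-I (10): add — endpoints in different components.
I-J (12): skip — I and J already connected.
D-J (15): skip — D and J already connected.
G-J (19): skip — G and J already connected.
E-K (20): add — endpoints in different components.
Edges rejected before the tree was complete: 5.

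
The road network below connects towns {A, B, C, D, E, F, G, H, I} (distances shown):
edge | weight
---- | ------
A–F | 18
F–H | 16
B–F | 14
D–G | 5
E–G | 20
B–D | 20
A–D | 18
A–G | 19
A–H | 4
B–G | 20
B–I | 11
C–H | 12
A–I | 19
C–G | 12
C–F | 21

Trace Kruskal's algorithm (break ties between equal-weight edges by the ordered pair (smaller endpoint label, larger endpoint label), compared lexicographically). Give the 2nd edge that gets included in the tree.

D-G

Sort edges by weight, then run Kruskal:
A–H (4): add — endpoints in different components.
D–G (5): add — endpoints in different components.
B–I (11): add — endpoints in different components.
C–G (12): add — endpoints in different components.
C–H (12): add — endpoints in different components.
B–F (14): add — endpoints in different components.
F–H (16): add — endpoints in different components.
A–D (18): skip — A and D already connected.
A–F (18): skip — A and F already connected.
A–G (19): skip — A and G already connected.
A–I (19): skip — A and I already connected.
B–D (20): skip — B and D already connected.
B–G (20): skip — B and G already connected.
E–G (20): add — endpoints in different components.
The 2nd edge added is D–G.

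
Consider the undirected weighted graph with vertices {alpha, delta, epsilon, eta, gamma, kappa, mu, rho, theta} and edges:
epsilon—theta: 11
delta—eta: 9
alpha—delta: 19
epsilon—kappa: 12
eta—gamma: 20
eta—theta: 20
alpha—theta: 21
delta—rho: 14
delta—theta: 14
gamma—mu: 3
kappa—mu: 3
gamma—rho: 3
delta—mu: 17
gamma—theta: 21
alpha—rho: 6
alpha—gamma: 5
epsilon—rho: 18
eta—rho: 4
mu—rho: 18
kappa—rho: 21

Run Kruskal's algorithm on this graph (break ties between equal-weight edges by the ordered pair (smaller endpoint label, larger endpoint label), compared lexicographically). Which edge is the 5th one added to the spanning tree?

Sort edges by weight, then run Kruskal:
gamma—mu (3): add — endpoints in different components.
gamma—rho (3): add — endpoints in different components.
kappa—mu (3): add — endpoints in different components.
eta—rho (4): add — endpoints in different components.
alpha—gamma (5): add — endpoints in different components.
alpha—rho (6): skip — alpha and rho already connected.
delta—eta (9): add — endpoints in different components.
epsilon—theta (11): add — endpoints in different components.
epsilon—kappa (12): add — endpoints in different components.
The 5th edge added is alpha—gamma.

alpha-gamma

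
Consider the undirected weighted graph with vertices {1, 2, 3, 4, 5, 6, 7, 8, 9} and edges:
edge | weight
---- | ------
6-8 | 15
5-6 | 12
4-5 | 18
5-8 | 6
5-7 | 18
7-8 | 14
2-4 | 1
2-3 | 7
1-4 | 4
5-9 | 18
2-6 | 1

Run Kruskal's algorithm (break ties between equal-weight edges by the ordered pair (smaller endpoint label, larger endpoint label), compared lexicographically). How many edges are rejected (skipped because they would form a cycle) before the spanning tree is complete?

3

Kruskal: consider edges lightest-first.
2-4 (1): add — endpoints in different components.
2-6 (1): add — endpoints in different components.
1-4 (4): add — endpoints in different components.
5-8 (6): add — endpoints in different components.
2-3 (7): add — endpoints in different components.
5-6 (12): add — endpoints in different components.
7-8 (14): add — endpoints in different components.
6-8 (15): skip — 6 and 8 already connected.
4-5 (18): skip — 4 and 5 already connected.
5-7 (18): skip — 5 and 7 already connected.
5-9 (18): add — endpoints in different components.
Edges rejected before the tree was complete: 3.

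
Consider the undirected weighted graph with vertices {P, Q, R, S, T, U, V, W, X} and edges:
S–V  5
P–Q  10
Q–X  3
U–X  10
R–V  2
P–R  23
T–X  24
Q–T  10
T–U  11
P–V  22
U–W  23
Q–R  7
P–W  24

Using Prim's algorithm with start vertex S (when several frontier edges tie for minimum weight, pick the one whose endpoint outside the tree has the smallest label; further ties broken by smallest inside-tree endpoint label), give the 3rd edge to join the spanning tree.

Prim's algorithm from S:
Step 1: cheapest edge leaving the tree is S–V (5); add V.
Step 2: cheapest edge leaving the tree is R–V (2); add R.
Step 3: cheapest edge leaving the tree is Q–R (7); add Q.
Step 4: cheapest edge leaving the tree is Q–X (3); add X.
Step 5: cheapest edge leaving the tree is P–Q (10); add P.
Step 6: cheapest edge leaving the tree is Q–T (10); add T.
Step 7: cheapest edge leaving the tree is U–X (10); add U.
Step 8: cheapest edge leaving the tree is U–W (23); add W.
The 3rd edge added is Q–R.

Q-R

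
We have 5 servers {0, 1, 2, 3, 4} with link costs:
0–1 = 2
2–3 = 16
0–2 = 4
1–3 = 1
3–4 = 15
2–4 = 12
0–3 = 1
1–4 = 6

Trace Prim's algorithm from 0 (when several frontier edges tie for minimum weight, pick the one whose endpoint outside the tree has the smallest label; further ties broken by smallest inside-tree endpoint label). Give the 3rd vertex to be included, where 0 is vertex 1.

Prim, starting at 0.
Step 1: frontier [0–3 1, 0–1 2, 0–2 4] → take 0–3 (1); add 3.
Step 2: frontier [0–1 2, 0–2 4, 1–3 1, 3–4 15, 2–3 16] → take 1–3 (1); add 1.
Step 3: frontier [0–2 4, 1–4 6, 3–4 15, 2–3 16] → take 0–2 (4); add 2.
Step 4: frontier [1–4 6, 2–4 12, 3–4 15] → take 1–4 (6); add 4.
Vertex order: 0, 3, 1, 2, 4. The 3rd vertex is 1.

1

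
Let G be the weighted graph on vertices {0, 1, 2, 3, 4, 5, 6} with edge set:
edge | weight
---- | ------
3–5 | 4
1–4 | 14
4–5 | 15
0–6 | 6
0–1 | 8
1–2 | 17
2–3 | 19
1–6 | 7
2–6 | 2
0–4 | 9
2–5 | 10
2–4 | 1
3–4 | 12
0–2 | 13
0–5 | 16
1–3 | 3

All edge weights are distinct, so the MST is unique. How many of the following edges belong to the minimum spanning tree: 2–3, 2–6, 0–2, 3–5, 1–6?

3

Kruskal's algorithm — process edges by increasing weight (ties by edge label):
2–4 (1): add. Components now {0} {1} {2,4} {3} {5} {6}
2–6 (2): add. Components now {0} {1} {2,4,6} {3} {5}
1–3 (3): add. Components now {0} {1,3} {2,4,6} {5}
3–5 (4): add. Components now {0} {1,3,5} {2,4,6}
0–6 (6): add. Components now {0,2,4,6} {1,3,5}
1–6 (7): add. Components now {0,1,2,3,4,5,6}
MST edge set: {2–4, 2–6, 1–3, 3–5, 0–6, 1–6}.
Of the listed edges, {2–6, 3–5, 1–6} are in the MST → 3.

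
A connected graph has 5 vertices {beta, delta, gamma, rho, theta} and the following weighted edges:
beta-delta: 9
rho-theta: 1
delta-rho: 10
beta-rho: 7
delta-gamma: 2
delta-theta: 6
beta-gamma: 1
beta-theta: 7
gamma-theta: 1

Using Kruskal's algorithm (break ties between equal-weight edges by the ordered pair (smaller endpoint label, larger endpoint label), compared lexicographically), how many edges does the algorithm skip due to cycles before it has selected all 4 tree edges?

Sort edges by weight, then run Kruskal:
beta-gamma (1): add — endpoints in different components.
gamma-theta (1): add — endpoints in different components.
rho-theta (1): add — endpoints in different components.
delta-gamma (2): add — endpoints in different components.
Edges rejected before the tree was complete: 0.

0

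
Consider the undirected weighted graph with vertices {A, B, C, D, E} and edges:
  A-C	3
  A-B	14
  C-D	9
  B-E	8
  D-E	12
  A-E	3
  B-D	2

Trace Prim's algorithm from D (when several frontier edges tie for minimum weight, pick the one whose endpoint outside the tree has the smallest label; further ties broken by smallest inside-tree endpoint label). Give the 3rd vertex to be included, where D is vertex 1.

E

Prim, starting at D.
Step 1: cheapest edge leaving the tree is B-D (2); add B.
Step 2: cheapest edge leaving the tree is B-E (8); add E.
Step 3: cheapest edge leaving the tree is A-E (3); add A.
Step 4: cheapest edge leaving the tree is A-C (3); add C.
Vertex order: D, B, E, A, C. The 3rd vertex is E.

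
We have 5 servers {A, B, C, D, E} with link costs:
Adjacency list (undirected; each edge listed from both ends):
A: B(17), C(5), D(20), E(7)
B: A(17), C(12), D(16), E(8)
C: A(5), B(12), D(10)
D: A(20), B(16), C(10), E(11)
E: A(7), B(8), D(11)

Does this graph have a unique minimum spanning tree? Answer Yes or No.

Yes

Kruskal: consider edges lightest-first.
A–C (5): add. Components now {A,C} {B} {D} {E}
A–E (7): add. Components now {A,C,E} {B} {D}
B–E (8): add. Components now {A,B,C,E} {D}
C–D (10): add. Components now {A,B,C,D,E}
Every non-tree edge has weight strictly greater than the heaviest edge on the tree path between its endpoints, so the MST is unique.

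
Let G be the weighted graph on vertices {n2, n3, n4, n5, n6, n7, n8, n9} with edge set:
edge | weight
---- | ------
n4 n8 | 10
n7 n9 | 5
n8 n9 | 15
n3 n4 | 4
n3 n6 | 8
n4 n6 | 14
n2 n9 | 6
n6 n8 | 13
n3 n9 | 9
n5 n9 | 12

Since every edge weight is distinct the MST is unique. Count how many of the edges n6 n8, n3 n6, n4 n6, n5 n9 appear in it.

2

Kruskal's algorithm — process edges by increasing weight (ties by edge label):
n3 n4 (4): add — endpoints in different components.
n7 n9 (5): add — endpoints in different components.
n2 n9 (6): add — endpoints in different components.
n3 n6 (8): add — endpoints in different components.
n3 n9 (9): add — endpoints in different components.
n4 n8 (10): add — endpoints in different components.
n5 n9 (12): add — endpoints in different components.
MST edge set: {n3 n4, n7 n9, n2 n9, n3 n6, n3 n9, n4 n8, n5 n9}.
Of the listed edges, {n3 n6, n5 n9} are in the MST → 2.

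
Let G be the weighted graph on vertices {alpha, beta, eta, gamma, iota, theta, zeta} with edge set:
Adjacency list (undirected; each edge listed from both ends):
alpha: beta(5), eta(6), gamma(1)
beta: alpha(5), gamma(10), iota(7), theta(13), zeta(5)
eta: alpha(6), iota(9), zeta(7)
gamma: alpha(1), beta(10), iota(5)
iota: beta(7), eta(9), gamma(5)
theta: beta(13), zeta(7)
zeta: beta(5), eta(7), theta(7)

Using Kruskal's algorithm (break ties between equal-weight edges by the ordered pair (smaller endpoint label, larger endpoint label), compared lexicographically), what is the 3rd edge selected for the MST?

Sort edges by weight, then run Kruskal:
alpha gamma (1): add. Components now {zeta} {eta} {alpha,gamma} {beta} {theta} {iota}
alpha beta (5): add. Components now {zeta} {eta} {alpha,beta,gamma} {theta} {iota}
beta zeta (5): add. Components now {alpha,beta,gamma,zeta} {eta} {theta} {iota}
gamma iota (5): add. Components now {alpha,beta,gamma,iota,zeta} {eta} {theta}
alpha eta (6): add. Components now {alpha,beta,eta,gamma,iota,zeta} {theta}
beta iota (7): skip — beta and iota already connected.
eta zeta (7): skip — zeta and eta already connected.
theta zeta (7): add. Components now {alpha,beta,eta,gamma,iota,theta,zeta}
The 3rd edge added is beta zeta.

beta-zeta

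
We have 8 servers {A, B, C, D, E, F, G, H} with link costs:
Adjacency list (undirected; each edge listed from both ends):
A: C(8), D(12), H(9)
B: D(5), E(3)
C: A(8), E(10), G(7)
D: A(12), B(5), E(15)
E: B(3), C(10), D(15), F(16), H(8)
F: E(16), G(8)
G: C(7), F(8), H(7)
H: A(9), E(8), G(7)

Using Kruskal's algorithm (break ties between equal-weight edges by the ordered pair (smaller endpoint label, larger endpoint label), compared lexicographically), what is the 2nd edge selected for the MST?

B-D

Kruskal: consider edges lightest-first.
B E (3): add — endpoints in different components.
B D (5): add — endpoints in different components.
C G (7): add — endpoints in different components.
G H (7): add — endpoints in different components.
A C (8): add — endpoints in different components.
E H (8): add — endpoints in different components.
F G (8): add — endpoints in different components.
The 2nd edge added is B D.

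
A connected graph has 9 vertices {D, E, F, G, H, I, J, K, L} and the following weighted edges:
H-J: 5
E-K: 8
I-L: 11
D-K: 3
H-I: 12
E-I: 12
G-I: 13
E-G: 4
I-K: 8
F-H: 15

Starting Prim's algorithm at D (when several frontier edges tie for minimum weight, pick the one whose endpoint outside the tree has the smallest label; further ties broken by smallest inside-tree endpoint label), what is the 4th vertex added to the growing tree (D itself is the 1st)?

Grow the tree from D using Prim:
Step 1: cheapest edge leaving the tree is D-K (3); add K.
Step 2: cheapest edge leaving the tree is E-K (8); add E.
Step 3: cheapest edge leaving the tree is E-G (4); add G.
Step 4: cheapest edge leaving the tree is I-K (8); add I.
Step 5: cheapest edge leaving the tree is I-L (11); add L.
Step 6: cheapest edge leaving the tree is H-I (12); add H.
Step 7: cheapest edge leaving the tree is H-J (5); add J.
Step 8: cheapest edge leaving the tree is F-H (15); add F.
Vertex order: D, K, E, G, I, L, H, J, F. The 4th vertex is G.

G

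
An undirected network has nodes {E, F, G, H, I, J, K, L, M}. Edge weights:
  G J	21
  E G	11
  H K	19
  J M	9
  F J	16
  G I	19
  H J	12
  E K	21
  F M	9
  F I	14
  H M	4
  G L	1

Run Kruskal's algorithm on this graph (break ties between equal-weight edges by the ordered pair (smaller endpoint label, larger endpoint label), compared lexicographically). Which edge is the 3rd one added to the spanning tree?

F-M

Kruskal's algorithm — process edges by increasing weight (ties by edge label):
G L (1): add — endpoints in different components.
H M (4): add — endpoints in different components.
F M (9): add — endpoints in different components.
J M (9): add — endpoints in different components.
E G (11): add — endpoints in different components.
H J (12): skip — H and J already connected.
F I (14): add — endpoints in different components.
F J (16): skip — F and J already connected.
G I (19): add — endpoints in different components.
H K (19): add — endpoints in different components.
The 3rd edge added is F M.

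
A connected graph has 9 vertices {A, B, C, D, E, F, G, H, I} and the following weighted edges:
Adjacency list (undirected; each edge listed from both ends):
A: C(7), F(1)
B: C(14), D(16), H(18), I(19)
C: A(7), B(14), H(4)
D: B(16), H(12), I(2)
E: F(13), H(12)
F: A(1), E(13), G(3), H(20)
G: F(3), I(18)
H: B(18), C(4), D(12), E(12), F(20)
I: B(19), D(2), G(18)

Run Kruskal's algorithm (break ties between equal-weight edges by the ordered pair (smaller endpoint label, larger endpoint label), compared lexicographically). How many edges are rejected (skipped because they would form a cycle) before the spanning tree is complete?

Kruskal's algorithm — process edges by increasing weight (ties by edge label):
A F (1): add — endpoints in different components.
D I (2): add — endpoints in different components.
F G (3): add — endpoints in different components.
C H (4): add — endpoints in different components.
A C (7): add — endpoints in different components.
D H (12): add — endpoints in different components.
E H (12): add — endpoints in different components.
E F (13): skip — E and F already connected.
B C (14): add — endpoints in different components.
Edges rejected before the tree was complete: 1.

1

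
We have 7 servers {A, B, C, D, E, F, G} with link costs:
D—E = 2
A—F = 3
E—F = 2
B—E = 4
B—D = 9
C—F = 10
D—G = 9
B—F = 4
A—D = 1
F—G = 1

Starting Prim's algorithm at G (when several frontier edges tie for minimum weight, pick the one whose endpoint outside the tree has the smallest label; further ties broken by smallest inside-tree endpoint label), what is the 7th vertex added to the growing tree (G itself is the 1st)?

Prim's algorithm from G:
Step 1: cheapest edge leaving the tree is F—G (1); add F.
Step 2: cheapest edge leaving the tree is E—F (2); add E.
Step 3: cheapest edge leaving the tree is D—E (2); add D.
Step 4: cheapest edge leaving the tree is A—D (1); add A.
Step 5: cheapest edge leaving the tree is B—E (4); add B.
Step 6: cheapest edge leaving the tree is C—F (10); add C.
Vertex order: G, F, E, D, A, B, C. The 7th vertex is C.

C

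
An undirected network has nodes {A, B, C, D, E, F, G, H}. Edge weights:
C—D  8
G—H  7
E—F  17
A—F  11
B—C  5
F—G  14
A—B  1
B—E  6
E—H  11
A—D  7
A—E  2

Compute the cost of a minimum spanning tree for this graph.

44

Grow the tree from D using Prim:
Step 1: frontier [A—D 7, C—D 8] → take A—D (7); add A.
Step 2: frontier [A—B 1, A—E 2, A—F 11, C—D 8] → take A—B (1); add B.
Step 3: frontier [A—E 2, A—F 11, B—C 5, B—E 6, C—D 8] → take A—E (2); add E.
Step 4: frontier [A—F 11, B—C 5, C—D 8, E—H 11, E—F 17] → take B—C (5); add C.
Step 5: frontier [A—F 11, E—H 11, E—F 17] → take A—F (11); add F.
Step 6: frontier [E—H 11, F—G 14] → take E—H (11); add H.
Step 7: frontier [F—G 14, G—H 7] → take G—H (7); add G.
MST edges: A—D, A—B, A—E, B—C, A—F, E—H, G—H; total weight 7+1+2+5+11+11+7 = 44.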